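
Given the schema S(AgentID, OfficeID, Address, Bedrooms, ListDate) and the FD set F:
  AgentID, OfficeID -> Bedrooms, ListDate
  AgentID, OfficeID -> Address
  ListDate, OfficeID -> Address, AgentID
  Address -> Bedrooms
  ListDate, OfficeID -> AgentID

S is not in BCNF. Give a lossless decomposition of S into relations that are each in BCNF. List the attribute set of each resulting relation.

Candidate keys of the original relation: {AgentID, OfficeID}, {ListDate, OfficeID}.
{Address, AgentID, Bedrooms, ListDate, OfficeID}: {Address} determines {Address, Bedrooms} here but is not a superkey — split on Address -> Bedrooms, giving {Address, Bedrooms} and {Address, AgentID, ListDate, OfficeID}.
{Address, Bedrooms}: every determinant is a superkey — BCNF.
{Address, AgentID, ListDate, OfficeID}: every determinant is a superkey — BCNF.

{Address, AgentID, ListDate, OfficeID}; {Address, Bedrooms}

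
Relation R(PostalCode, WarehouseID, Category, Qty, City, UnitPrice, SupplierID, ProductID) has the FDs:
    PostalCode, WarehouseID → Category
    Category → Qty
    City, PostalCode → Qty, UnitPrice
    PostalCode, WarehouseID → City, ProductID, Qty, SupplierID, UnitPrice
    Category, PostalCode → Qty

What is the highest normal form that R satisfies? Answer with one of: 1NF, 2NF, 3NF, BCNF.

2NF

Candidate key: {PostalCode, WarehouseID}. Prime attributes: {PostalCode, WarehouseID}.
For Category → Qty we have {Category}⁺ = {Category, Qty}; {Category} is not a superkey, so BCNF fails.
Because {Qty} is non-prime and the left side of Category → Qty is not a superkey, the relation is not in 3NF.
No non-prime attribute depends on a proper subset of any candidate key, so 2NF holds.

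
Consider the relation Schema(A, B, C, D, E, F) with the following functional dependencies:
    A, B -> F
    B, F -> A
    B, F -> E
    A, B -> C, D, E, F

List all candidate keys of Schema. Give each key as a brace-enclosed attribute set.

{A, B}, {B, F}

Attributes never on any right-hand side: {B} — every candidate key must contain it.
{A, B}⁺ = {A, B, C, D, E, F}, which is every attribute, so {A, B} is a candidate key.
{B, F}⁺ = {A, B, C, D, E, F}, which is every attribute, so {B, F} is a candidate key.
These are minimal and exhaustive — every other superkey contains one of them.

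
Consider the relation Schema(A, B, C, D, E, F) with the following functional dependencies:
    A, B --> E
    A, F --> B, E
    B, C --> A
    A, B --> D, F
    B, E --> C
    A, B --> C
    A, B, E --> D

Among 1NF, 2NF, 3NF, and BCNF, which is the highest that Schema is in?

Candidate keys: {A, B}, {A, F}, {B, C}, {B, E}. Prime attributes: {A, B, C, E, F}.
Each dependency's left side is a superkey — BCNF holds.

BCNF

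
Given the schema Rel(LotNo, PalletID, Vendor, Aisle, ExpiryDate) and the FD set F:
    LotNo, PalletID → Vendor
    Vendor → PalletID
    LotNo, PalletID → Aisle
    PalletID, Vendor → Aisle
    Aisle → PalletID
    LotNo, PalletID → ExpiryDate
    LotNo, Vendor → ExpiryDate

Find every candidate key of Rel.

Attributes never on any right-hand side: {LotNo} — every candidate key must contain it.
{Aisle, LotNo}⁺ = {Aisle, ExpiryDate, LotNo, PalletID, Vendor}, which is every attribute, so {Aisle, LotNo} is a candidate key.
{LotNo, PalletID}⁺ = {Aisle, ExpiryDate, LotNo, PalletID, Vendor}, which is every attribute, so {LotNo, PalletID} is a candidate key.
{LotNo, Vendor}⁺ = {Aisle, ExpiryDate, LotNo, PalletID, Vendor}, which is every attribute, so {LotNo, Vendor} is a candidate key.
Any other superkey properly contains one of these, so there are no further candidate keys.

{Aisle, LotNo}, {LotNo, PalletID}, {LotNo, Vendor}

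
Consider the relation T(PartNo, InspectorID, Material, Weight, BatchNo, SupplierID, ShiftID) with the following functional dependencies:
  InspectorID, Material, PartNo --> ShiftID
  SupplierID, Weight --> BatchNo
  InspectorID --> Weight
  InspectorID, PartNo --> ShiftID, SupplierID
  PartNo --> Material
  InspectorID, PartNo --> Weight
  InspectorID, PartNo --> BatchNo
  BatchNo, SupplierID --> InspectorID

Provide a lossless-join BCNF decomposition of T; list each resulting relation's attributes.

Candidate keys of the original relation: {BatchNo, PartNo, SupplierID}, {InspectorID, PartNo}, {PartNo, SupplierID, Weight}.
In {BatchNo, InspectorID, Material, PartNo, ShiftID, SupplierID, Weight}, {SupplierID, Weight} is not a superkey ({SupplierID, Weight}⁺ restricted to this set is {BatchNo, InspectorID, SupplierID, Weight}), so split on SupplierID, Weight --> BatchNo, InspectorID into {BatchNo, InspectorID, SupplierID, Weight} and {Material, PartNo, ShiftID, SupplierID, Weight}.
In {BatchNo, InspectorID, SupplierID, Weight}, {InspectorID} is not a superkey ({InspectorID}⁺ restricted to this set is {InspectorID, Weight}), so split on InspectorID --> Weight into {InspectorID, Weight} and {BatchNo, InspectorID, SupplierID}.
{InspectorID, Weight}: every determinant is a superkey — BCNF.
{BatchNo, InspectorID, SupplierID}: every determinant is a superkey — BCNF.
In {Material, PartNo, ShiftID, SupplierID, Weight}, {PartNo} is not a superkey ({PartNo}⁺ restricted to this set is {Material, PartNo}), so split on PartNo --> Material into {Material, PartNo} and {PartNo, ShiftID, SupplierID, Weight}.
{Material, PartNo}: every determinant is a superkey — BCNF.
{PartNo, ShiftID, SupplierID, Weight}: every determinant is a superkey — BCNF.

{BatchNo, InspectorID, SupplierID}; {InspectorID, Weight}; {Material, PartNo}; {PartNo, ShiftID, SupplierID, Weight}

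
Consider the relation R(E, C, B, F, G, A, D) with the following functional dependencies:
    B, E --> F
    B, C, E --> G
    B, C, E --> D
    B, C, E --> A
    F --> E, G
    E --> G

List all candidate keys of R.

{B, C, E}, {B, C, F}

Attributes never on any right-hand side: {B, C} — every candidate key must contain all of them.
{B, C, E}⁺ = {A, B, C, D, E, F, G}, which is every attribute, so {B, C, E} is a candidate key.
{B, C, F}⁺ = {A, B, C, D, E, F, G}, which is every attribute, so {B, C, F} is a candidate key.
Any other superkey properly contains one of these, so there are no further candidate keys.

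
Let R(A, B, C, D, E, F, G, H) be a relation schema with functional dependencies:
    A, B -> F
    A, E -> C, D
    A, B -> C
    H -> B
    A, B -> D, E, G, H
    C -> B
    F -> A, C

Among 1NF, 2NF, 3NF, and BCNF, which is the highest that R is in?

3NF

Candidate keys: {A, B}, {A, C}, {A, E}, {A, H}, {F}. Prime attributes: {A, B, C, E, F, H}.
For H -> B we have {H}⁺ = {B, H}; {H} is not a superkey, so BCNF fails.
But every attribute on its right side ({B}) is prime, and the same holds for every other non-superkey FD, so 3NF still holds.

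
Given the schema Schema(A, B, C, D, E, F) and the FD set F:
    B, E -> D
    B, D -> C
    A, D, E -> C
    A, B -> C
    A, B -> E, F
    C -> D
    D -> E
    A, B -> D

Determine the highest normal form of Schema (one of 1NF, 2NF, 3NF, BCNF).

Candidate key: {A, B}. Prime attributes: {A, B}.
B, E -> D breaks BCNF: {B, E}⁺ = {B, C, D, E}, so {B, E} is not a superkey.
B, E -> D determines the non-prime attribute {D} from a non-superkey — 3NF is violated.
No non-prime attribute depends on a proper subset of any candidate key, so 2NF holds.

2NF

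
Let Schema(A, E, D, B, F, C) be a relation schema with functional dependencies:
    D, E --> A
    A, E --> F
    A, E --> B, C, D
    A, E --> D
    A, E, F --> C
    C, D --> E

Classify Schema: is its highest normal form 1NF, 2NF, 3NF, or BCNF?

Candidate keys: {A, E}, {C, D}, {D, E}. Prime attributes: {A, C, D, E}.
The left-hand side of every FD is a superkey, so BCNF is satisfied.

BCNF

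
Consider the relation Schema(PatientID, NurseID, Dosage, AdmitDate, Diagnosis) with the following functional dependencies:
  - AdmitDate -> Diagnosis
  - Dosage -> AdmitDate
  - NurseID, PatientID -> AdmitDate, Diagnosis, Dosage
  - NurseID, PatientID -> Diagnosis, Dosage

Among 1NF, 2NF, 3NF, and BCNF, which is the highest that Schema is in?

2NF

Candidate key: {NurseID, PatientID}. Prime attributes: {NurseID, PatientID}.
AdmitDate -> Diagnosis: {AdmitDate}⁺ = {AdmitDate, Diagnosis}, which is not all of the attributes, so the left side is not a superkey — BCNF is violated.
AdmitDate -> Diagnosis determines the non-prime attribute {Diagnosis} from a non-superkey — 3NF is violated.
No non-prime attribute depends on a proper subset of any candidate key, so 2NF holds.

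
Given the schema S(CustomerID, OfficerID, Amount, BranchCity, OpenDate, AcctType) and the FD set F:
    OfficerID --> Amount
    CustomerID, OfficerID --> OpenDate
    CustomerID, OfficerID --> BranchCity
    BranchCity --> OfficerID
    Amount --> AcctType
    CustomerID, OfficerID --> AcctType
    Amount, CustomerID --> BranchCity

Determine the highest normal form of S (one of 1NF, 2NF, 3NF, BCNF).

1NF

Candidate keys: {Amount, CustomerID}, {BranchCity, CustomerID}, {CustomerID, OfficerID}. Prime attributes: {Amount, BranchCity, CustomerID, OfficerID}.
For OfficerID --> Amount we have {OfficerID}⁺ = {AcctType, Amount, OfficerID}; {OfficerID} is not a superkey, so BCNF fails.
Amount --> AcctType determines the non-prime attribute {AcctType} from a non-superkey — 3NF is violated.
{Amount} is a proper subset of the key {Amount, CustomerID}, and {Amount}⁺ contains the non-prime attribute {AcctType} — a partial dependency, so 2NF is violated.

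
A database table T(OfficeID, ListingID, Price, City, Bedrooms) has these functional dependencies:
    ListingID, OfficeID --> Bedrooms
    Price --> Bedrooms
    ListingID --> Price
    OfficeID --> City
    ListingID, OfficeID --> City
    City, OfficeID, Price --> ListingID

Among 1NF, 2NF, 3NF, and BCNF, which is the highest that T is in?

1NF

Candidate keys: {ListingID, OfficeID}, {OfficeID, Price}. Prime attributes: {ListingID, OfficeID, Price}.
Price --> Bedrooms: {Price}⁺ = {Bedrooms, Price}, which is not all of the attributes, so the left side is not a superkey — BCNF is violated.
Because {Bedrooms} is non-prime and the left side of Price --> Bedrooms is not a superkey, the relation is not in 3NF.
{ListingID} is a proper subset of the key {ListingID, OfficeID}, and {ListingID}⁺ contains the non-prime attribute {Bedrooms} — a partial dependency, so 2NF is violated.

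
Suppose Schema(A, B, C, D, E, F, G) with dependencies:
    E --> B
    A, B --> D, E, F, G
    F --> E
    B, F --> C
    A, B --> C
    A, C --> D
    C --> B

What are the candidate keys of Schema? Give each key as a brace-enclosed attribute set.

No FD produces {A}, so it must be in every candidate key.
{A, B}⁺ = {A, B, C, D, E, F, G}, which is every attribute, so {A, B} is a candidate key.
{A, C}⁺ = {A, B, C, D, E, F, G}, which is every attribute, so {A, C} is a candidate key.
{A, E}⁺ = {A, B, C, D, E, F, G}, which is every attribute, so {A, E} is a candidate key.
{A, F}⁺ = {A, B, C, D, E, F, G}, which is every attribute, so {A, F} is a candidate key.
No proper subset of any of these is a key, and no other minimal superkey exists.

{A, B}, {A, C}, {A, E}, {A, F}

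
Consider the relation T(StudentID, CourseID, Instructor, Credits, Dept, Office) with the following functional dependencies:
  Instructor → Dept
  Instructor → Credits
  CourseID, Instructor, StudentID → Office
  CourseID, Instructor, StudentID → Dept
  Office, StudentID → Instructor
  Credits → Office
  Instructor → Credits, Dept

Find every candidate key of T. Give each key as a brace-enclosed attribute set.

No FD produces {CourseID, StudentID}, so they must be in every candidate key.
{CourseID, Credits, StudentID}⁺ = {CourseID, Credits, Dept, Instructor, Office, StudentID}, which is every attribute, so {CourseID, Credits, StudentID} is a candidate key.
{CourseID, Instructor, StudentID}⁺ = {CourseID, Credits, Dept, Instructor, Office, StudentID}, which is every attribute, so {CourseID, Instructor, StudentID} is a candidate key.
{CourseID, Office, StudentID}⁺ = {CourseID, Credits, Dept, Instructor, Office, StudentID}, which is every attribute, so {CourseID, Office, StudentID} is a candidate key.
Any other superkey properly contains one of these, so there are no further candidate keys.

{CourseID, Credits, StudentID}, {CourseID, Instructor, StudentID}, {CourseID, Office, StudentID}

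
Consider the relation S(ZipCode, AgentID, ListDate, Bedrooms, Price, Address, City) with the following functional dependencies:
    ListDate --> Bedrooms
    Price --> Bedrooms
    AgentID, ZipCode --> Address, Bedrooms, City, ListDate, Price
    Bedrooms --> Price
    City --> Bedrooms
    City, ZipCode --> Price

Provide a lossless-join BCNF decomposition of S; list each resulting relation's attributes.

Candidate key of the original relation: {AgentID, ZipCode}.
{Address, AgentID, Bedrooms, City, ListDate, Price, ZipCode}: {ListDate} determines {Bedrooms, ListDate, Price} here but is not a superkey — split on ListDate --> Bedrooms, Price, giving {Bedrooms, ListDate, Price} and {Address, AgentID, City, ListDate, ZipCode}.
{Bedrooms, ListDate, Price}: {Price} determines {Bedrooms, Price} here but is not a superkey — split on Price --> Bedrooms, giving {Bedrooms, Price} and {ListDate, Price}.
{Bedrooms, Price} is in BCNF.
{ListDate, Price} is in BCNF.
{Address, AgentID, City, ListDate, ZipCode} is in BCNF.

{Address, AgentID, City, ListDate, ZipCode}; {Bedrooms, Price}; {ListDate, Price}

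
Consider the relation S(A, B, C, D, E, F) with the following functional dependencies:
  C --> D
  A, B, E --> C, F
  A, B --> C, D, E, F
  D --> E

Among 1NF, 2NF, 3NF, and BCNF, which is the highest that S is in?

Candidate key: {A, B}. Prime attributes: {A, B}.
C --> D: {C}⁺ = {C, D, E}, which is not all of the attributes, so the left side is not a superkey — BCNF is violated.
C --> D has non-prime {D} on the right and a non-superkey on the left, so 3NF fails.
No proper subset of a key has a non-prime attribute in its closure, so there is no partial dependency; 2NF holds.

2NF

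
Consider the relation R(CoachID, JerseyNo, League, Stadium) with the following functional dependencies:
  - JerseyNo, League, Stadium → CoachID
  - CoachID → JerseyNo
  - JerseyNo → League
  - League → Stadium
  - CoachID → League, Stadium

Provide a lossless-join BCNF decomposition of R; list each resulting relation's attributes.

Candidate keys of the original relation: {CoachID}, {JerseyNo}.
{CoachID, JerseyNo, League, Stadium}: {League} determines {League, Stadium} here but is not a superkey — split on League → Stadium, giving {League, Stadium} and {CoachID, JerseyNo, League}.
{League, Stadium}: every determinant is a superkey — BCNF.
{CoachID, JerseyNo, League}: every determinant is a superkey — BCNF.

{CoachID, JerseyNo, League}; {League, Stadium}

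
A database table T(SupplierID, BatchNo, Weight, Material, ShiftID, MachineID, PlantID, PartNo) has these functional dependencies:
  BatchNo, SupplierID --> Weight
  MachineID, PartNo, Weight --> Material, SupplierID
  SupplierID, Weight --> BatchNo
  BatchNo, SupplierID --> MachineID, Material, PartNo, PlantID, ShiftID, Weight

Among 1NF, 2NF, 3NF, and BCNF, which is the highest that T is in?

BCNF

Candidate keys: {BatchNo, SupplierID}, {MachineID, PartNo, Weight}, {SupplierID, Weight}. Prime attributes: {BatchNo, MachineID, PartNo, SupplierID, Weight}.
Every FD has a superkey on the left, so the relation is in BCNF.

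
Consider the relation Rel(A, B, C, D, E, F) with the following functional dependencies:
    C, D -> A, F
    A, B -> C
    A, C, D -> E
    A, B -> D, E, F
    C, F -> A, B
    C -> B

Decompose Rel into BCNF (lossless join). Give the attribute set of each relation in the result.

{A, C, D, E, F}; {B, C}

Candidate keys of the original relation: {A, B}, {A, C}, {C, D}, {C, F}.
Within {A, B, C, D, E, F}: {C}⁺ ∩ {A, B, C, D, E, F} = {B, C}, not the whole set, so C -> B violates BCNF; decompose into {B, C} and {A, C, D, E, F}.
{B, C} is in BCNF.
{A, C, D, E, F} is in BCNF.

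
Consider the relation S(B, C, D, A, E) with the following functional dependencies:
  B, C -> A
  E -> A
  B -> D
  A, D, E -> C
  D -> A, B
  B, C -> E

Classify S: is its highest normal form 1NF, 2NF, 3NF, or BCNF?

Candidate keys: {B, C}, {B, E}, {C, D}, {D, E}. Prime attributes: {B, C, D, E}.
E -> A: {E}⁺ = {A, E}, which is not all of the attributes, so the left side is not a superkey — BCNF is violated.
Because {A} is non-prime and the left side of E -> A is not a superkey, the relation is not in 3NF.
The proper key subset {B} of {B, C} determines non-prime {A}, so the relation is not even in 2NF.

1NF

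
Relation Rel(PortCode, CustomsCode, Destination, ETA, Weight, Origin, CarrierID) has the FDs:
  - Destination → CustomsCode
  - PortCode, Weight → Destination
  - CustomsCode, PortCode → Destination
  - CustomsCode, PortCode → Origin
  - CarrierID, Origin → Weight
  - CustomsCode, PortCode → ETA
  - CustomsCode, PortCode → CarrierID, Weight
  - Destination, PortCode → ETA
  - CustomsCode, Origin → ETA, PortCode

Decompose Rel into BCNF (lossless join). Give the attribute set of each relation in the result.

Candidate keys of the original relation: {CarrierID, Origin, PortCode}, {CustomsCode, Origin}, {CustomsCode, PortCode}, {Destination, Origin}, {Destination, PortCode}, {PortCode, Weight}.
Within {CarrierID, CustomsCode, Destination, ETA, Origin, PortCode, Weight}: {Destination}⁺ ∩ {CarrierID, CustomsCode, Destination, ETA, Origin, PortCode, Weight} = {CustomsCode, Destination}, not the whole set, so Destination → CustomsCode violates BCNF; decompose into {CustomsCode, Destination} and {CarrierID, Destination, ETA, Origin, PortCode, Weight}.
{CustomsCode, Destination} is in BCNF.
Within {CarrierID, Destination, ETA, Origin, PortCode, Weight}: {CarrierID, Origin}⁺ ∩ {CarrierID, Destination, ETA, Origin, PortCode, Weight} = {CarrierID, Origin, Weight}, not the whole set, so CarrierID, Origin → Weight violates BCNF; decompose into {CarrierID, Origin, Weight} and {CarrierID, Destination, ETA, Origin, PortCode}.
{CarrierID, Origin, Weight} is in BCNF.
{CarrierID, Destination, ETA, Origin, PortCode} is in BCNF.

{CarrierID, Destination, ETA, Origin, PortCode}; {CarrierID, Origin, Weight}; {CustomsCode, Destination}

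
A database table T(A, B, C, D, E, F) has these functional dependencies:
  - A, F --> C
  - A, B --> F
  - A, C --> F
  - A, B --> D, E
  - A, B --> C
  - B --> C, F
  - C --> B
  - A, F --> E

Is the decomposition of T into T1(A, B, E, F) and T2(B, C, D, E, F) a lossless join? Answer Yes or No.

The shared attributes are {B, E, F} and {B, E, F}⁺ = {B, C, E, F}.
Neither T1 nor T2 is contained in that closure, so the decomposition is lossy.

No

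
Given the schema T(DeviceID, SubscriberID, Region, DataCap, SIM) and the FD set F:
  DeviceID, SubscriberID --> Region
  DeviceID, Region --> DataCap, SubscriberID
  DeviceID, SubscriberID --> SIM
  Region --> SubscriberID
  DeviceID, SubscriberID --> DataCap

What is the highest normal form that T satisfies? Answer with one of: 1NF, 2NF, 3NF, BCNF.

3NF

Candidate keys: {DeviceID, Region}, {DeviceID, SubscriberID}. Prime attributes: {DeviceID, Region, SubscriberID}.
Region --> SubscriberID: {Region}⁺ = {Region, SubscriberID}, which is not all of the attributes, so the left side is not a superkey — BCNF is violated.
But every attribute on its right side ({SubscriberID}) is prime, and the same holds for every other non-superkey FD, so 3NF still holds.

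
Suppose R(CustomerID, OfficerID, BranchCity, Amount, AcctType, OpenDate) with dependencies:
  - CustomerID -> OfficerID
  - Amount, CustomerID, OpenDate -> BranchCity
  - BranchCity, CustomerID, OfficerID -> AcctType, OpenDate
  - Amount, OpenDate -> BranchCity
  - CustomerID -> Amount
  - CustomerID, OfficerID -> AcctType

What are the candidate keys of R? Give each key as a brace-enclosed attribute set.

{BranchCity, CustomerID}, {CustomerID, OpenDate}

No FD produces {CustomerID}, so it must be in every candidate key.
{BranchCity, CustomerID} is a candidate key since {BranchCity, CustomerID}⁺ = {AcctType, Amount, BranchCity, CustomerID, OfficerID, OpenDate} covers every attribute.
{CustomerID, OpenDate} is a candidate key since {CustomerID, OpenDate}⁺ = {AcctType, Amount, BranchCity, CustomerID, OfficerID, OpenDate} covers every attribute.
These are minimal and exhaustive — every other superkey contains one of them.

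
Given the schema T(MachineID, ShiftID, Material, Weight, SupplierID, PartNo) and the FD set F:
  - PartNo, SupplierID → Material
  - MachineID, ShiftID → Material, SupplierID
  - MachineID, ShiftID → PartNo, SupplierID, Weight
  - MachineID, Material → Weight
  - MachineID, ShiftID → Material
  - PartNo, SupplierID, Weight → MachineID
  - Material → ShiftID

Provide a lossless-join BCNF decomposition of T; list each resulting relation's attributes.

Candidate keys of the original relation: {MachineID, Material}, {MachineID, PartNo, SupplierID}, {MachineID, ShiftID}, {PartNo, SupplierID, Weight}.
Within {MachineID, Material, PartNo, ShiftID, SupplierID, Weight}: {PartNo, SupplierID}⁺ ∩ {MachineID, Material, PartNo, ShiftID, SupplierID, Weight} = {Material, PartNo, ShiftID, SupplierID}, not the whole set, so PartNo, SupplierID → Material, ShiftID violates BCNF; decompose into {Material, PartNo, ShiftID, SupplierID} and {MachineID, PartNo, SupplierID, Weight}.
Within {Material, PartNo, ShiftID, SupplierID}: {Material}⁺ ∩ {Material, PartNo, ShiftID, SupplierID} = {Material, ShiftID}, not the whole set, so Material → ShiftID violates BCNF; decompose into {Material, ShiftID} and {Material, PartNo, SupplierID}.
{Material, ShiftID} has no BCNF violation.
{Material, PartNo, SupplierID} has no BCNF violation.
{MachineID, PartNo, SupplierID, Weight} has no BCNF violation.

{MachineID, PartNo, SupplierID, Weight}; {Material, PartNo, SupplierID}; {Material, ShiftID}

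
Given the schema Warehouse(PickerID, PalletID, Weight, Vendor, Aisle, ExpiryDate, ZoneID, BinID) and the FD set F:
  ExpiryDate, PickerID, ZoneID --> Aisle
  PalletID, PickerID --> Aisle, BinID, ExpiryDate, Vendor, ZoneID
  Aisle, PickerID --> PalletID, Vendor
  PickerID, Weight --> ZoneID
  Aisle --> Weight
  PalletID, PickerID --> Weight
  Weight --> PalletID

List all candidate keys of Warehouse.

{Aisle, PickerID}, {ExpiryDate, PickerID, ZoneID}, {PalletID, PickerID}, {PickerID, Weight}

Attributes never on any right-hand side: {PickerID} — every candidate key must contain it.
{Aisle, PickerID} is a candidate key since {Aisle, PickerID}⁺ = {Aisle, BinID, ExpiryDate, PalletID, PickerID, Vendor, Weight, ZoneID} covers every attribute.
{PalletID, PickerID} is a candidate key since {PalletID, PickerID}⁺ = {Aisle, BinID, ExpiryDate, PalletID, PickerID, Vendor, Weight, ZoneID} covers every attribute.
{PickerID, Weight} is a candidate key since {PickerID, Weight}⁺ = {Aisle, BinID, ExpiryDate, PalletID, PickerID, Vendor, Weight, ZoneID} covers every attribute.
{ExpiryDate, PickerID, ZoneID} is a candidate key since {ExpiryDate, PickerID, ZoneID}⁺ = {Aisle, BinID, ExpiryDate, PalletID, PickerID, Vendor, Weight, ZoneID} covers every attribute.
These are minimal and exhaustive — every other superkey contains one of them.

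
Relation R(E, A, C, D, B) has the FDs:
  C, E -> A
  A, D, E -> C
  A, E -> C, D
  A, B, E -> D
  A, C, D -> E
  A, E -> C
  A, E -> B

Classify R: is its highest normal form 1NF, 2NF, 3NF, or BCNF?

BCNF

Candidate keys: {A, C, D}, {A, E}, {C, E}. Prime attributes: {A, C, D, E}.
Every FD has a superkey on the left, so the relation is in BCNF.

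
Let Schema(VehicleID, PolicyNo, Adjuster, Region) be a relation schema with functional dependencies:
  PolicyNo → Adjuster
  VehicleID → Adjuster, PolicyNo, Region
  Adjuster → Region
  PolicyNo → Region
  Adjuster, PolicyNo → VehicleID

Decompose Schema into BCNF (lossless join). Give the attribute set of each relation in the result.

Candidate keys of the original relation: {PolicyNo}, {VehicleID}.
{Adjuster, PolicyNo, Region, VehicleID}: {Adjuster} determines {Adjuster, Region} here but is not a superkey — split on Adjuster → Region, giving {Adjuster, Region} and {Adjuster, PolicyNo, VehicleID}.
{Adjuster, Region} has no BCNF violation.
{Adjuster, PolicyNo, VehicleID} has no BCNF violation.

{Adjuster, PolicyNo, VehicleID}; {Adjuster, Region}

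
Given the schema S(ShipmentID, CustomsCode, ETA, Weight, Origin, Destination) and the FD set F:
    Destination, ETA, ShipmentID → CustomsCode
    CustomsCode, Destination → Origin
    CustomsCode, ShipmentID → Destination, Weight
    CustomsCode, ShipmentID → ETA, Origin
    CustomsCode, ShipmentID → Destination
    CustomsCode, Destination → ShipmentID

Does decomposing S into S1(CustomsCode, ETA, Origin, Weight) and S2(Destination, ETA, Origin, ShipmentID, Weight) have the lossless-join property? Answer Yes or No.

The shared attributes are {ETA, Origin, Weight} and {ETA, Origin, Weight}⁺ = {ETA, Origin, Weight}.
The closure covers neither S1 nor S2 entirely; the join is not lossless.

No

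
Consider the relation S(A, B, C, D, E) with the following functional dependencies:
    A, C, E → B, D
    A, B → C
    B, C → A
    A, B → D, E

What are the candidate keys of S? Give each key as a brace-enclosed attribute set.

Closure of {A, B} is {A, B, C, D, E}, the whole schema; {A, B} is a candidate key.
Closure of {B, C} is {A, B, C, D, E}, the whole schema; {B, C} is a candidate key.
Closure of {A, C, E} is {A, B, C, D, E}, the whole schema; {A, C, E} is a candidate key.
No proper subset of any of these is a key, and no other minimal superkey exists.

{A, B}, {A, C, E}, {B, C}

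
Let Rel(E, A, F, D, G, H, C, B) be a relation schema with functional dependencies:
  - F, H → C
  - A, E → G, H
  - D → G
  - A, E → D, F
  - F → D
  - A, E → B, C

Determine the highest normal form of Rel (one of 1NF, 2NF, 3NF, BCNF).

2NF

Candidate key: {A, E}. Prime attributes: {A, E}.
F, H → C breaks BCNF: {F, H}⁺ = {C, D, F, G, H}, so {F, H} is not a superkey.
F, H → C determines the non-prime attribute {C} from a non-superkey — 3NF is violated.
No non-prime attribute depends on a proper subset of any candidate key, so 2NF holds.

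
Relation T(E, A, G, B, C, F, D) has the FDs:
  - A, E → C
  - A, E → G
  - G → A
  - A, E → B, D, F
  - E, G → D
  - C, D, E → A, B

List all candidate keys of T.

No FD produces {E}, so it must be in every candidate key.
{A, E}⁺ = {A, B, C, D, E, F, G} — all of the relation — so {A, E} is a candidate key.
{E, G}⁺ = {A, B, C, D, E, F, G} — all of the relation — so {E, G} is a candidate key.
{C, D, E}⁺ = {A, B, C, D, E, F, G} — all of the relation — so {C, D, E} is a candidate key.
Any other superkey properly contains one of these, so there are no further candidate keys.

{A, E}, {C, D, E}, {E, G}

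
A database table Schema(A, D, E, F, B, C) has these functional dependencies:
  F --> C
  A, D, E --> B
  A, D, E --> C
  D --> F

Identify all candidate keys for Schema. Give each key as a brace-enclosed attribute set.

No FD produces {A, D, E}, so they must be in every candidate key.
Closure of {A, D, E} is {A, B, C, D, E, F}, the whole schema; {A, D, E} is a candidate key.
No smaller or unrelated set reaches every attribute, so there are no other keys.

{A, D, E}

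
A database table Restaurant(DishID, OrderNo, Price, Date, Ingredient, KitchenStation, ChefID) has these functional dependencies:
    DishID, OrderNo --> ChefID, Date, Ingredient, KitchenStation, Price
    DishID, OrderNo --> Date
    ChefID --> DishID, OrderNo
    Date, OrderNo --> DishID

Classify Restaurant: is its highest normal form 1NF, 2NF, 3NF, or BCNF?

Candidate keys: {ChefID}, {Date, OrderNo}, {DishID, OrderNo}. Prime attributes: {ChefID, Date, DishID, OrderNo}.
Every FD has a superkey on the left, so the relation is in BCNF.

BCNF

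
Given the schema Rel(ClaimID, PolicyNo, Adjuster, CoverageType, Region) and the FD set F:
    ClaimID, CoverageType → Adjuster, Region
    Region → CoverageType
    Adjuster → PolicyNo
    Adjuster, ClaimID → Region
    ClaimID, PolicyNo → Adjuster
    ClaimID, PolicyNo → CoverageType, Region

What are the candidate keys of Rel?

No FD produces {ClaimID}, so it must be in every candidate key.
Closure of {Adjuster, ClaimID} is {Adjuster, ClaimID, CoverageType, PolicyNo, Region}, the whole schema; {Adjuster, ClaimID} is a candidate key.
Closure of {ClaimID, CoverageType} is {Adjuster, ClaimID, CoverageType, PolicyNo, Region}, the whole schema; {ClaimID, CoverageType} is a candidate key.
Closure of {ClaimID, PolicyNo} is {Adjuster, ClaimID, CoverageType, PolicyNo, Region}, the whole schema; {ClaimID, PolicyNo} is a candidate key.
Closure of {ClaimID, Region} is {Adjuster, ClaimID, CoverageType, PolicyNo, Region}, the whole schema; {ClaimID, Region} is a candidate key.
Any other superkey properly contains one of these, so there are no further candidate keys.

{Adjuster, ClaimID}, {ClaimID, CoverageType}, {ClaimID, PolicyNo}, {ClaimID, Region}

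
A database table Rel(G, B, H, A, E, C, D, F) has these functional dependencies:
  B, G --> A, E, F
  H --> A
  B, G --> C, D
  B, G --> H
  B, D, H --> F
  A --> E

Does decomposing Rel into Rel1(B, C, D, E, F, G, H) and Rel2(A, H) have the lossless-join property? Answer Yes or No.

The shared attributes are {H} and {H}⁺ = {A, E, H}.
This includes all of Rel2, so the common attributes are a superkey of Rel2 — the join is lossless.

Yes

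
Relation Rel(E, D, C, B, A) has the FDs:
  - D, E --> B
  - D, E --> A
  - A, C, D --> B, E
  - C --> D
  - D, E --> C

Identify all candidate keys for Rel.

{A, C}⁺ = {A, B, C, D, E} — all of the relation — so {A, C} is a candidate key.
{C, E}⁺ = {A, B, C, D, E} — all of the relation — so {C, E} is a candidate key.
{D, E}⁺ = {A, B, C, D, E} — all of the relation — so {D, E} is a candidate key.
No proper subset of any of these is a key, and no other minimal superkey exists.

{A, C}, {C, E}, {D, E}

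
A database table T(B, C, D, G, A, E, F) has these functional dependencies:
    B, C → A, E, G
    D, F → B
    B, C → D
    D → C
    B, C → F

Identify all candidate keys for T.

{B, C}, {B, D}, {D, F}

{B, C}⁺ = {A, B, C, D, E, F, G}, which is every attribute, so {B, C} is a candidate key.
{B, D}⁺ = {A, B, C, D, E, F, G}, which is every attribute, so {B, D} is a candidate key.
{D, F}⁺ = {A, B, C, D, E, F, G}, which is every attribute, so {D, F} is a candidate key.
Any other superkey properly contains one of these, so there are no further candidate keys.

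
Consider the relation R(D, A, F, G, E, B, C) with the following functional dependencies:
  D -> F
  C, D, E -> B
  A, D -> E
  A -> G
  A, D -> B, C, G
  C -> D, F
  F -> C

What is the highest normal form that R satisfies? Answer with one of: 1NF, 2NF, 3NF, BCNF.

Candidate keys: {A, C}, {A, D}, {A, F}. Prime attributes: {A, C, D, F}.
D -> F breaks BCNF: {D}⁺ = {C, D, F}, so {D} is not a superkey.
C, D, E -> B has non-prime {B} on the right and a non-superkey on the left, so 3NF fails.
The proper key subset {A} of {A, C} determines non-prime {G}, so the relation is not even in 2NF.

1NF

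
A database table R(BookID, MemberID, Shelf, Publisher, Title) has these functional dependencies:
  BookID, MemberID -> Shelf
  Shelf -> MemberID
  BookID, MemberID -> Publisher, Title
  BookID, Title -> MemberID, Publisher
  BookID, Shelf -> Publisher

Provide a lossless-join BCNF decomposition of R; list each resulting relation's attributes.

{BookID, Publisher, Shelf, Title}; {MemberID, Shelf}

Candidate keys of the original relation: {BookID, MemberID}, {BookID, Shelf}, {BookID, Title}.
Within {BookID, MemberID, Publisher, Shelf, Title}: {Shelf}⁺ ∩ {BookID, MemberID, Publisher, Shelf, Title} = {MemberID, Shelf}, not the whole set, so Shelf -> MemberID violates BCNF; decompose into {MemberID, Shelf} and {BookID, Publisher, Shelf, Title}.
{MemberID, Shelf} is in BCNF.
{BookID, Publisher, Shelf, Title} is in BCNF.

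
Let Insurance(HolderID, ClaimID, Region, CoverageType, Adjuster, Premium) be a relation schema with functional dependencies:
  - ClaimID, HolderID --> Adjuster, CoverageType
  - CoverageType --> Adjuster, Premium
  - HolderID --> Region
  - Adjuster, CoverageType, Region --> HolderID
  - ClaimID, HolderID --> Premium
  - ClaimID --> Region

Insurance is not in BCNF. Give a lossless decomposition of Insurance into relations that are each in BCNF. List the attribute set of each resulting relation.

{Adjuster, CoverageType, Premium}; {ClaimID, CoverageType, HolderID}; {HolderID, Region}

Candidate keys of the original relation: {ClaimID, CoverageType}, {ClaimID, HolderID}.
In {Adjuster, ClaimID, CoverageType, HolderID, Premium, Region}, {CoverageType} is not a superkey ({CoverageType}⁺ restricted to this set is {Adjuster, CoverageType, Premium}), so split on CoverageType --> Adjuster, Premium into {Adjuster, CoverageType, Premium} and {ClaimID, CoverageType, HolderID, Region}.
{Adjuster, CoverageType, Premium} has no BCNF violation.
In {ClaimID, CoverageType, HolderID, Region}, {HolderID} is not a superkey ({HolderID}⁺ restricted to this set is {HolderID, Region}), so split on HolderID --> Region into {HolderID, Region} and {ClaimID, CoverageType, HolderID}.
{HolderID, Region} has no BCNF violation.
{ClaimID, CoverageType, HolderID} has no BCNF violation.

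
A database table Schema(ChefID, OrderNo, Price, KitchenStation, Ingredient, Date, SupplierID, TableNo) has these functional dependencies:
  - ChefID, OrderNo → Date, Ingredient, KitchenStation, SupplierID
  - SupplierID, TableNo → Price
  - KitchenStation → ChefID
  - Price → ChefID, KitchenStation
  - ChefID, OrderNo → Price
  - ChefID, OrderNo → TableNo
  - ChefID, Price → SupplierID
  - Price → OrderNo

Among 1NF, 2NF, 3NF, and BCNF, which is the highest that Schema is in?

Candidate keys: {ChefID, OrderNo}, {KitchenStation, OrderNo}, {Price}, {SupplierID, TableNo}. Prime attributes: {ChefID, KitchenStation, OrderNo, Price, SupplierID, TableNo}.
KitchenStation → ChefID breaks BCNF: {KitchenStation}⁺ = {ChefID, KitchenStation}, so {KitchenStation} is not a superkey.
But every attribute on its right side ({ChefID}) is prime, and the same holds for every other non-superkey FD, so 3NF still holds.

3NF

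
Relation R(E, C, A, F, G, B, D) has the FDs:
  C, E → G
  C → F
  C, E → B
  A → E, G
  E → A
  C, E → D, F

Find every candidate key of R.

Attributes never on any right-hand side: {C} — every candidate key must contain it.
{A, C}⁺ = {A, B, C, D, E, F, G}, which is every attribute, so {A, C} is a candidate key.
{C, E}⁺ = {A, B, C, D, E, F, G}, which is every attribute, so {C, E} is a candidate key.
No proper subset of any of these is a key, and no other minimal superkey exists.

{A, C}, {C, E}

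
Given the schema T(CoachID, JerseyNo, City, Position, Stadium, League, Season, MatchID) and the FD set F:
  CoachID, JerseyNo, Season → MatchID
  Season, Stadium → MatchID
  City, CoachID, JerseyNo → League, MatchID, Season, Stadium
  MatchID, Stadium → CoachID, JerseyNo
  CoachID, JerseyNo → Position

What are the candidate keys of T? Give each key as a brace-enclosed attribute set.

Attributes never on any right-hand side: {City} — every candidate key must contain it.
{City, CoachID, JerseyNo} is a candidate key since {City, CoachID, JerseyNo}⁺ = {City, CoachID, JerseyNo, League, MatchID, Position, Season, Stadium} covers every attribute.
{City, MatchID, Stadium} is a candidate key since {City, MatchID, Stadium}⁺ = {City, CoachID, JerseyNo, League, MatchID, Position, Season, Stadium} covers every attribute.
{City, Season, Stadium} is a candidate key since {City, Season, Stadium}⁺ = {City, CoachID, JerseyNo, League, MatchID, Position, Season, Stadium} covers every attribute.
These are minimal and exhaustive — every other superkey contains one of them.

{City, CoachID, JerseyNo}, {City, MatchID, Stadium}, {City, Season, Stadium}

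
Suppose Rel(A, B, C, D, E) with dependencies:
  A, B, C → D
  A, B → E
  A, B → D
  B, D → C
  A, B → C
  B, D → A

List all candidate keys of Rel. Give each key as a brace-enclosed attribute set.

Attributes never on any right-hand side: {B} — every candidate key must contain it.
{A, B}⁺ = {A, B, C, D, E}, which is every attribute, so {A, B} is a candidate key.
{B, D}⁺ = {A, B, C, D, E}, which is every attribute, so {B, D} is a candidate key.
No proper subset of any of these is a key, and no other minimal superkey exists.

{A, B}, {B, D}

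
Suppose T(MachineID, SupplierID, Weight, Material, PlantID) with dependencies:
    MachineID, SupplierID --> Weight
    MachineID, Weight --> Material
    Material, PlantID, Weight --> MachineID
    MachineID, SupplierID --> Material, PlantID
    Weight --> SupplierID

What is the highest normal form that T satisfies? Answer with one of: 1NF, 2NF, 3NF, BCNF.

3NF

Candidate keys: {MachineID, SupplierID}, {MachineID, Weight}, {Material, PlantID, Weight}. Prime attributes: {MachineID, Material, PlantID, SupplierID, Weight}.
Weight --> SupplierID breaks BCNF: {Weight}⁺ = {SupplierID, Weight}, so {Weight} is not a superkey.
Since {SupplierID} ⊆ prime attributes and every other non-superkey FD also has a prime right side, the schema is in 3NF.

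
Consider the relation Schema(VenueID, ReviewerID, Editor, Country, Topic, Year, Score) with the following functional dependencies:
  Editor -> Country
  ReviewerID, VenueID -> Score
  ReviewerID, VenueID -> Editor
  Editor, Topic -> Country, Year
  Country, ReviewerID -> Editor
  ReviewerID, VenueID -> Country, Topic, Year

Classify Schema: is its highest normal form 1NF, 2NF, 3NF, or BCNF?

Candidate key: {ReviewerID, VenueID}. Prime attributes: {ReviewerID, VenueID}.
For Editor -> Country we have {Editor}⁺ = {Country, Editor}; {Editor} is not a superkey, so BCNF fails.
Editor -> Country has non-prime {Country} on the right and a non-superkey on the left, so 3NF fails.
Checking every proper subset of each key, none determines a non-prime attribute — 2NF is satisfied.

2NF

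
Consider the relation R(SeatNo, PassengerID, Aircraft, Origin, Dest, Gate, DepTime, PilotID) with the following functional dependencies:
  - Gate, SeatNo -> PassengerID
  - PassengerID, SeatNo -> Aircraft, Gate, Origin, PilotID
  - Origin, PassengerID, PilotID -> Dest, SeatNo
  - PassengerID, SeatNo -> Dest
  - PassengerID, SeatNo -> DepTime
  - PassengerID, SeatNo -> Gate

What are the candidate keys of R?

Closure of {Gate, SeatNo} is {Aircraft, DepTime, Dest, Gate, Origin, PassengerID, PilotID, SeatNo}, the whole schema; {Gate, SeatNo} is a candidate key.
Closure of {PassengerID, SeatNo} is {Aircraft, DepTime, Dest, Gate, Origin, PassengerID, PilotID, SeatNo}, the whole schema; {PassengerID, SeatNo} is a candidate key.
Closure of {Origin, PassengerID, PilotID} is {Aircraft, DepTime, Dest, Gate, Origin, PassengerID, PilotID, SeatNo}, the whole schema; {Origin, PassengerID, PilotID} is a candidate key.
These are minimal and exhaustive — every other superkey contains one of them.

{Gate, SeatNo}, {Origin, PassengerID, PilotID}, {PassengerID, SeatNo}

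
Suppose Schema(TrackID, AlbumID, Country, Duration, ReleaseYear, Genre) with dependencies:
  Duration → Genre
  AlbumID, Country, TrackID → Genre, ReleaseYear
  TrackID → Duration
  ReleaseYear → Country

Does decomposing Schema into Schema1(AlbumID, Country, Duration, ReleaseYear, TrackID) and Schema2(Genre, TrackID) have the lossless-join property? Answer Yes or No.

Yes

Common attributes: {TrackID}; their closure is {Duration, Genre, TrackID}.
Since Schema2 ⊆ {Duration, Genre, TrackID}, the intersection is a superkey of Schema2; the decomposition is lossless.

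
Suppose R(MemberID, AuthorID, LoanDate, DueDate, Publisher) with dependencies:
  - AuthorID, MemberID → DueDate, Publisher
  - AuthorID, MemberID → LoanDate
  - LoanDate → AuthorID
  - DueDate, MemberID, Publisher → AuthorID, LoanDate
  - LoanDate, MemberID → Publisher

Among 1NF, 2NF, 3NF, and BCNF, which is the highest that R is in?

Candidate keys: {AuthorID, MemberID}, {DueDate, MemberID, Publisher}, {LoanDate, MemberID}. Prime attributes: {AuthorID, DueDate, LoanDate, MemberID, Publisher}.
LoanDate → AuthorID breaks BCNF: {LoanDate}⁺ = {AuthorID, LoanDate}, so {LoanDate} is not a superkey.
Its right-hand attributes {AuthorID} are all prime, as are those of every other non-superkey FD — the relation is in 3NF.

3NF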